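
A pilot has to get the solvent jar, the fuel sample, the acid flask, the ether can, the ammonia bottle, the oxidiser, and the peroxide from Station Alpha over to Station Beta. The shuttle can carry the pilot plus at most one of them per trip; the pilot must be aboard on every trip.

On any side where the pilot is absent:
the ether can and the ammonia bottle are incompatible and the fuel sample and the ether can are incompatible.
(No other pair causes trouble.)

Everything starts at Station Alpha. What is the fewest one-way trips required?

Counting alone: the pilot can take at most 1 across per trip to Station Beta, so moving all 7 needs at least 7 loaded trips out, with a return between consecutive ones — at least 13 crossings.
The safety rule pushes this higher. Following every safe sequence of crossings, the most of the 7 that can be at Station Beta as the shuttle arrives there on crossing 13 is 6 — never all 7.
So no plan with fewer than 15 crossings exists, and this one achieves 15:
1. Pilot goes to Station Beta with the ether can.  [Station Alpha: the acid flask, the ammonia bottle, the fuel sample, the oxidiser, the peroxide, the solvent jar | Station Beta: the ether can]
2. Pilot goes back to Station Alpha alone.  [Station Alpha: the acid flask, the ammonia bottle, the fuel sample, the oxidiser, the peroxide, the solvent jar | Station Beta: the ether can]
3. Pilot goes to Station Beta with the solvent jar.  [Station Alpha: the acid flask, the ammonia bottle, the fuel sample, the oxidiser, the peroxide | Station Beta: the ether can, the solvent jar]
4. Pilot goes back to Station Alpha alone.  [Station Alpha: the acid flask, the ammonia bottle, the fuel sample, the oxidiser, the peroxide | Station Beta: the ether can, the solvent jar]
5. Pilot goes to Station Beta with the fuel sample.  [Station Alpha: the acid flask, the ammonia bottle, the oxidiser, the peroxide | Station Beta: the ether can, the fuel sample, the solvent jar]
6. Pilot goes back to Station Alpha with the ether can.  [Station Alpha: the acid flask, the ammonia bottle, the ether can, the oxidiser, the peroxide | Station Beta: the fuel sample, the solvent jar]
7. Pilot goes to Station Beta with the ammonia bottle.  [Station Alpha: the acid flask, the ether can, the oxidiser, the peroxide | Station Beta: the ammonia bottle, the fuel sample, the solvent jar]
8. Pilot goes back to Station Alpha alone.  [Station Alpha: the acid flask, the ether can, the oxidiser, the peroxide | Station Beta: the ammonia bottle, the fuel sample, the solvent jar]
9. Pilot goes to Station Beta with the acid flask.  [Station Alpha: the ether can, the oxidiser, the peroxide | Station Beta: the acid flask, the ammonia bottle, the fuel sample, the solvent jar]
10. Pilot goes back to Station Alpha alone.  [Station Alpha: the ether can, the oxidiser, the peroxide | Station Beta: the acid flask, the ammonia bottle, the fuel sample, the solvent jar]
11. Pilot goes to Station Beta with the oxidiser.  [Station Alpha: the ether can, the peroxide | Station Beta: the acid flask, the ammonia bottle, the fuel sample, the oxidiser, the solvent jar]
12. Pilot goes back to Station Alpha alone.  [Station Alpha: the ether can, the peroxide | Station Beta: the acid flask, the ammonia bottle, the fuel sample, the oxidiser, the solvent jar]
13. Pilot goes to Station Beta with the peroxide.  [Station Alpha: the ether can | Station Beta: the acid flask, the ammonia bottle, the fuel sample, the oxidiser, the peroxide, the solvent jar]
14. Pilot goes back to Station Alpha alone.  [Station Alpha: the ether can | Station Beta: the acid flask, the ammonia bottle, the fuel sample, the oxidiser, the peroxide, the solvent jar]
15. Pilot goes to Station Beta with the ether can.  [Station Alpha: — | Station Beta: the acid flask, the ammonia bottle, the ether can, the fuel sample, the oxidiser, the peroxide, the solvent jar]

15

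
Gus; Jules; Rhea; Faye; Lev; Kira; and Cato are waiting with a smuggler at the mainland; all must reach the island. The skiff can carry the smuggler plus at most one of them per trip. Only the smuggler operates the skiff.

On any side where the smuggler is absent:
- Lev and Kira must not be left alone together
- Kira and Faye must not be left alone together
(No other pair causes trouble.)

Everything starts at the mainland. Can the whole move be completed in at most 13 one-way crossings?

No

Counting alone: the smuggler can take at most 1 across per trip to the island, so moving all 7 needs at least 7 loaded trips out, with a return between consecutive ones — at least 13 crossings.
The safety rule pushes this higher. Following every safe sequence of crossings, the most of the 7 that can be at the island as the skiff arrives there on crossing 13 is 6 — never all 7.
So the move cannot be finished within 13 crossings. (The shortest complete plan takes 15:)
1. Smuggler goes to the island with Kira.
2. Smuggler goes back to the mainland alone.
3. Smuggler goes to the island with Gus.
4. Smuggler goes back to the mainland alone.
5. Smuggler goes to the island with Jules.
6. Smuggler goes back to the mainland alone.
7. Smuggler goes to the island with Rhea.
8. Smuggler goes back to the mainland alone.
9. Smuggler goes to the island with Faye.
10. Smuggler goes back to the mainland with Kira.
11. Smuggler goes to the island with Lev.
12. Smuggler goes back to the mainland alone.
13. Smuggler goes to the island with Cato.
14. Smuggler goes back to the mainland alone.
15. Smuggler goes to the island with Kira.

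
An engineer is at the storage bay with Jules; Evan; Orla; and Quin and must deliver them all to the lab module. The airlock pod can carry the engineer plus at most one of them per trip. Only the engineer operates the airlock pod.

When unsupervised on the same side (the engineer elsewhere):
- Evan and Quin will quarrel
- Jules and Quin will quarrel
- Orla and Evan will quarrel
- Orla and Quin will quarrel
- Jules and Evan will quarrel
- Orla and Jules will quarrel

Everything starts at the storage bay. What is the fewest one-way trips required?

Whatever the first load, the items left behind include a forbidden pair without the engineer. No opening move is safe, so no plan exists.

impossible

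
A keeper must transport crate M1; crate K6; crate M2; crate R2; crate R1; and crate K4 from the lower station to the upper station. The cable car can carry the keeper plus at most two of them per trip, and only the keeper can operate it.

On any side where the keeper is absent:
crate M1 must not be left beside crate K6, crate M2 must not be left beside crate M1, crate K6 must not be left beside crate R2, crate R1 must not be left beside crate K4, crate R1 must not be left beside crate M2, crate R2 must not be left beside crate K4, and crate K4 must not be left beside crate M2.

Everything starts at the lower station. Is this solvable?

Whatever the first load, the items left behind include a forbidden pair without the keeper. No opening move is safe, so no plan exists.

No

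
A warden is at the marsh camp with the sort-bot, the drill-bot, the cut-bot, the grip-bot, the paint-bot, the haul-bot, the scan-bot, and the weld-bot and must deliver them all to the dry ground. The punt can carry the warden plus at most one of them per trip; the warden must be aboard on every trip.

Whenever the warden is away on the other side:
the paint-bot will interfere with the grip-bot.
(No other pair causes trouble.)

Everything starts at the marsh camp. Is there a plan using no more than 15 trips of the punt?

Yes

Yes — this plan uses 15 crossings (≤ 15):
1. Warden goes to the dry ground with the grip-bot.
2. Warden goes back to the marsh camp alone.
3. Warden goes to the dry ground with the sort-bot.
4. Warden goes back to the marsh camp alone.
5. Warden goes to the dry ground with the drill-bot.
6. Warden goes back to the marsh camp alone.
7. Warden goes to the dry ground with the cut-bot.
8. Warden goes back to the marsh camp alone.
9. Warden goes to the dry ground with the haul-bot.
10. Warden goes back to the marsh camp alone.
11. Warden goes to the dry ground with the scan-bot.
12. Warden goes back to the marsh camp alone.
13. Warden goes to the dry ground with the weld-bot.
14. Warden goes back to the marsh camp alone.
15. Warden goes to the dry ground with the paint-bot.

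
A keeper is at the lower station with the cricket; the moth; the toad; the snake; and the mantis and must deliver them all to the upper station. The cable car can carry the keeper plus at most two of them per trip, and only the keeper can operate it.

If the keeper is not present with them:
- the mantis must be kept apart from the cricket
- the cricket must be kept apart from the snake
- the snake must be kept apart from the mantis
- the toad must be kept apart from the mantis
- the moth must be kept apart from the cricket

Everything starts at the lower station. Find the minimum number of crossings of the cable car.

Counting alone: the keeper can take at most 2 across per trip to the upper station, so moving all 5 needs at least 3 loaded trips out, with a return between consecutive ones — at least 5 crossings.
The safety rule pushes this higher. Following every safe sequence of crossings, the most of the 5 that can be at the upper station as the cable car arrives there on crossing 5 is 4 — never all 5.
So no plan with fewer than 7 crossings exists, and this one achieves 7:
1. Keeper goes to the upper station with the cricket and the mantis.  [the lower station: the moth, the snake, the toad | the upper station: the cricket, the mantis]
2. Keeper goes back to the lower station with the cricket.  [the lower station: the cricket, the moth, the snake, the toad | the upper station: the mantis]
3. Keeper goes to the upper station with the cricket and the moth.  [the lower station: the snake, the toad | the upper station: the cricket, the mantis, the moth]
4. Keeper goes back to the lower station with the cricket.  [the lower station: the cricket, the snake, the toad | the upper station: the mantis, the moth]
5. Keeper goes to the upper station with the snake and the toad.  [the lower station: the cricket | the upper station: the mantis, the moth, the snake, the toad]
6. Keeper goes back to the lower station with the mantis.  [the lower station: the cricket, the mantis | the upper station: the moth, the snake, the toad]
7. Keeper goes to the upper station with the cricket and the mantis.  [the lower station: — | the upper station: the cricket, the mantis, the moth, the snake, the toad]

7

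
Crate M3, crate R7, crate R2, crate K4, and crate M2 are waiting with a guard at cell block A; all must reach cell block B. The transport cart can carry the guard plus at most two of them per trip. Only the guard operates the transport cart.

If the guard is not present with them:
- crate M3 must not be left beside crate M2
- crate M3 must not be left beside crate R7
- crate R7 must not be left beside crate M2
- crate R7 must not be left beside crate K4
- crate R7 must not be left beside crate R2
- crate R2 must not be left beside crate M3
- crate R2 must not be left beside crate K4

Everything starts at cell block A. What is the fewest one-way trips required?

Whatever the first load, the items left behind include a forbidden pair without the guard. No opening move is safe, so no plan exists.

impossible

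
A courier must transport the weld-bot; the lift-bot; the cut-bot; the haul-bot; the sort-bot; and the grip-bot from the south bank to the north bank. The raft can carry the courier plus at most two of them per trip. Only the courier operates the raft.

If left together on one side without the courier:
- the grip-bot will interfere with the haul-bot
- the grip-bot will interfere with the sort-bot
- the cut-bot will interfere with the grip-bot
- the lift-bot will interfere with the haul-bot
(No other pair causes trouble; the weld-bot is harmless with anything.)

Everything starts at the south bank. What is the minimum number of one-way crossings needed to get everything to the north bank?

7

Counting alone: the courier can take at most 2 across per trip to the north bank, so moving all 6 needs at least 3 loaded trips out, with a return between consecutive ones — at least 5 crossings.
The safety rule pushes this higher. Following every safe sequence of crossings, the most of the 6 that can be at the north bank as the raft arrives there on crossing 5 is 5 — never all 6.
So no plan with fewer than 7 crossings exists, and this one achieves 7:
1. Courier goes to the north bank with the grip-bot and the lift-bot.
2. Courier goes back to the south bank alone.
3. Courier goes to the north bank with the weld-bot.
4. Courier goes back to the south bank alone.
5. Courier goes to the north bank with the cut-bot and the sort-bot.
6. Courier goes back to the south bank with the grip-bot.
7. Courier goes to the north bank with the grip-bot and the haul-bot.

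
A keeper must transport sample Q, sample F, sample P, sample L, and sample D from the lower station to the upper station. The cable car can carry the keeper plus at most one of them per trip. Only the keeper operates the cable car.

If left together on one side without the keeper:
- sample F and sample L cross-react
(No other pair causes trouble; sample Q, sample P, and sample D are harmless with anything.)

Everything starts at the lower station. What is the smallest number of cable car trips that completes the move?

Counting alone: the keeper can take at most 1 across per trip to the upper station, so moving all 5 needs at least 5 loaded trips out, with a return between consecutive ones — at least 9 crossings.
The plan below uses exactly 9 crossings, so it is optimal:
1. Keeper goes to the upper station with sample F.
2. Keeper goes back to the lower station alone.
3. Keeper goes to the upper station with sample Q.
4. Keeper goes back to the lower station alone.
5. Keeper goes to the upper station with sample P.
6. Keeper goes back to the lower station alone.
7. Keeper goes to the upper station with sample D.
8. Keeper goes back to the lower station alone.
9. Keeper goes to the upper station with sample L.

9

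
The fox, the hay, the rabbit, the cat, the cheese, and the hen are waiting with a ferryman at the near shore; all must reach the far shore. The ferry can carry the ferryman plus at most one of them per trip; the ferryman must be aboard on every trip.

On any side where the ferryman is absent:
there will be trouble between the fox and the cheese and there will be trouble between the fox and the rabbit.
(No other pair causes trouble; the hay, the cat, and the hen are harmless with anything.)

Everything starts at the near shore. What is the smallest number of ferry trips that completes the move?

13

Counting alone: the ferryman can take at most 1 across per trip to the far shore, so moving all 6 needs at least 6 loaded trips out, with a return between consecutive ones — at least 11 crossings.
The safety rule pushes this higher. Following every safe sequence of crossings, the most of the 6 that can be at the far shore as the ferry arrives there on crossing 11 is 5 — never all 6.
So no plan with fewer than 13 crossings exists, and this one achieves 13:
1. Ferryman goes to the far shore with the fox.
2. Ferryman goes back to the near shore alone.
3. Ferryman goes to the far shore with the hay.
4. Ferryman goes back to the near shore alone.
5. Ferryman goes to the far shore with the rabbit.
6. Ferryman goes back to the near shore with the fox.
7. Ferryman goes to the far shore with the cheese.
8. Ferryman goes back to the near shore alone.
9. Ferryman goes to the far shore with the cat.
10. Ferryman goes back to the near shore alone.
11. Ferryman goes to the far shore with the hen.
12. Ferryman goes back to the near shore alone.
13. Ferryman goes to the far shore with the fox.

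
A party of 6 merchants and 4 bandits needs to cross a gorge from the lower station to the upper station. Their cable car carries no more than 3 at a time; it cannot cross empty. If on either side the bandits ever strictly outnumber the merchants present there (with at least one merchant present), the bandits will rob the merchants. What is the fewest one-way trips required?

9

Counting alone: each trip to the upper station takes at most 3 across and each return brings at least 1 back, so after t trips out (and t−1 returns) at most 3t − (t−1) of the 10 are across; that first reaches 10 at t = 5, so at least 9 crossings are needed.
The plan below uses exactly 9 crossings, so it is optimal:
1. 2 bandits → the upper station.  (the lower station: 6M 2B; the upper station: 0M 2B)
2. 1 bandit ← the lower station.  (the lower station: 6M 3B; the upper station: 0M 1B)
3. 3 bandits → the upper station.  (the lower station: 6M 0B; the upper station: 0M 4B)
4. 1 bandit ← the lower station.  (the lower station: 6M 1B; the upper station: 0M 3B)
5. 3 merchants → the upper station.  (the lower station: 3M 1B; the upper station: 3M 3B)
6. 1 bandit ← the lower station.  (the lower station: 3M 2B; the upper station: 3M 2B)
7. 1 merchant and 2 bandits → the upper station.  (the lower station: 2M 0B; the upper station: 4M 4B)
8. 1 bandit ← the lower station.  (the lower station: 2M 1B; the upper station: 4M 3B)
9. 2 merchants and 1 bandit → the upper station.  (the lower station: 0M 0B; the upper station: 6M 4B)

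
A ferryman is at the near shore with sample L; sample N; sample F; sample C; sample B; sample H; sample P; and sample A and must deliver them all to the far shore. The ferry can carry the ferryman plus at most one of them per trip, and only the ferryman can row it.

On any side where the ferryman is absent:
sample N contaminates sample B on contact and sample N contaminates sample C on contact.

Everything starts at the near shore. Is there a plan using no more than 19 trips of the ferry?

Yes

Yes — this plan uses 17 crossings (≤ 19):
1. Ferryman goes to the far shore with sample N.
2. Ferryman goes back to the near shore alone.
3. Ferryman goes to the far shore with sample L.
4. Ferryman goes back to the near shore alone.
5. Ferryman goes to the far shore with sample F.
6. Ferryman goes back to the near shore alone.
7. Ferryman goes to the far shore with sample C.
8. Ferryman goes back to the near shore with sample N.
9. Ferryman goes to the far shore with sample B.
10. Ferryman goes back to the near shore alone.
11. Ferryman goes to the far shore with sample H.
12. Ferryman goes back to the near shore alone.
13. Ferryman goes to the far shore with sample P.
14. Ferryman goes back to the near shore alone.
15. Ferryman goes to the far shore with sample A.
16. Ferryman goes back to the near shore alone.
17. Ferryman goes to the far shore with sample N.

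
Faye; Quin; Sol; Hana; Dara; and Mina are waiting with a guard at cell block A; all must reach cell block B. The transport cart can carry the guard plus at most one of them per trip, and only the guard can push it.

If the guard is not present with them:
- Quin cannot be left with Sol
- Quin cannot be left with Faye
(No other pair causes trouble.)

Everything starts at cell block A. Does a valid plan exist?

1. Guard goes to cell block B with Quin.  [cell block A: Dara, Faye, Hana, Mina, Sol | cell block B: Quin]
2. Guard goes back to cell block A alone.  [cell block A: Dara, Faye, Hana, Mina, Sol | cell block B: Quin]
3. Guard goes to cell block B with Faye.  [cell block A: Dara, Hana, Mina, Sol | cell block B: Faye, Quin]
4. Guard goes back to cell block A with Quin.  [cell block A: Dara, Hana, Mina, Quin, Sol | cell block B: Faye]
5. Guard goes to cell block B with Sol.  [cell block A: Dara, Hana, Mina, Quin | cell block B: Faye, Sol]
6. Guard goes back to cell block A alone.  [cell block A: Dara, Hana, Mina, Quin | cell block B: Faye, Sol]
7. Guard goes to cell block B with Hana.  [cell block A: Dara, Mina, Quin | cell block B: Faye, Hana, Sol]
8. Guard goes back to cell block A alone.  [cell block A: Dara, Mina, Quin | cell block B: Faye, Hana, Sol]
9. Guard goes to cell block B with Dara.  [cell block A: Mina, Quin | cell block B: Dara, Faye, Hana, Sol]
10. Guard goes back to cell block A alone.  [cell block A: Mina, Quin | cell block B: Dara, Faye, Hana, Sol]
11. Guard goes to cell block B with Mina.  [cell block A: Quin | cell block B: Dara, Faye, Hana, Mina, Sol]
12. Guard goes back to cell block A alone.  [cell block A: Quin | cell block B: Dara, Faye, Hana, Mina, Sol]
13. Guard goes to cell block B with Quin.  [cell block A: — | cell block B: Dara, Faye, Hana, Mina, Quin, Sol]

Yes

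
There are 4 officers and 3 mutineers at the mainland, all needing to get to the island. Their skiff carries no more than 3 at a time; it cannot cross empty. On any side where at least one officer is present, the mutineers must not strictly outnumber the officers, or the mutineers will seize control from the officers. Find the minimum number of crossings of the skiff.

5

Counting alone: each trip to the island takes at most 3 across and each return brings at least 1 back, so after t trips out (and t−1 returns) at most 3t − (t−1) of the 7 are across; that first reaches 7 at t = 3, so at least 5 crossings are needed.
The plan below uses exactly 5 crossings, so it is optimal:
1. 3 mutineers → the island.  (the mainland: 4O 0M; the island: 0O 3M)
2. 1 mutineer ← the mainland.  (the mainland: 4O 1M; the island: 0O 2M)
3. 3 officers → the island.  (the mainland: 1O 1M; the island: 3O 2M)
4. 1 officer ← the mainland.  (the mainland: 2O 1M; the island: 2O 2M)
5. 2 officers and 1 mutineer → the island.  (the mainland: 0O 0M; the island: 4O 3M)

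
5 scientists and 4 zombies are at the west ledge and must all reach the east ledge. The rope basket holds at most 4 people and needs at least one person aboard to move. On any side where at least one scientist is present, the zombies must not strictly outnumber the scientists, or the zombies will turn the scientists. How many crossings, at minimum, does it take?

Counting alone: each trip to the east ledge takes at most 4 across and each return brings at least 1 back, so after t trips out (and t−1 returns) at most 4t − (t−1) of the 9 are across; that first reaches 9 at t = 3, so at least 5 crossings are needed.
The plan below uses exactly 5 crossings, so it is optimal:
1. 3 zombies → the east ledge.  (the west ledge: 5S 1Z; the east ledge: 0S 3Z)
2. 1 zombie ← the west ledge.  (the west ledge: 5S 2Z; the east ledge: 0S 2Z)
3. 3 scientists and 1 zombie → the east ledge.  (the west ledge: 2S 1Z; the east ledge: 3S 3Z)
4. 1 zombie ← the west ledge.  (the west ledge: 2S 2Z; the east ledge: 3S 2Z)
5. 2 scientists and 2 zombies → the east ledge.  (the west ledge: 0S 0Z; the east ledge: 5S 4Z)

5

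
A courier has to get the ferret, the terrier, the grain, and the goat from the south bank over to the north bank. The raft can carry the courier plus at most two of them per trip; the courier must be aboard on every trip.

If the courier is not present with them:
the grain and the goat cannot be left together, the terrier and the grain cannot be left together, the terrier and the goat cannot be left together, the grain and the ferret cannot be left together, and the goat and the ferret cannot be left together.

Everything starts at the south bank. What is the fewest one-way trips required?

5

Counting alone: the courier can take at most 2 across per trip to the north bank, so moving all 4 needs at least 2 loaded trips out, with a return between consecutive ones — at least 3 crossings.
The safety rule pushes this higher. Following every safe sequence of crossings, the most of the 4 that can be at the north bank as the raft arrives there on crossing 3 is 3 — never all 4.
So no plan with fewer than 5 crossings exists, and this one achieves 5:
1. Courier goes to the north bank with the goat and the grain.  [the south bank: the ferret, the terrier | the north bank: the goat, the grain]
2. Courier goes back to the south bank with the grain.  [the south bank: the ferret, the grain, the terrier | the north bank: the goat]
3. Courier goes to the north bank with the ferret and the terrier.  [the south bank: the grain | the north bank: the ferret, the goat, the terrier]
4. Courier goes back to the south bank with the goat.  [the south bank: the goat, the grain | the north bank: the ferret, the terrier]
5. Courier goes to the north bank with the goat and the grain.  [the south bank: — | the north bank: the ferret, the goat, the grain, the terrier]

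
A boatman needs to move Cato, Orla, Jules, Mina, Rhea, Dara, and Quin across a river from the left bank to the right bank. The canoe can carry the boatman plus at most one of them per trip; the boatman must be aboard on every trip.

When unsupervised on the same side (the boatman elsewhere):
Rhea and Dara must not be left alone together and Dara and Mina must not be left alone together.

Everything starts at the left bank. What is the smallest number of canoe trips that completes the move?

Counting alone: the boatman can take at most 1 across per trip to the right bank, so moving all 7 needs at least 7 loaded trips out, with a return between consecutive ones — at least 13 crossings.
The safety rule pushes this higher. Following every safe sequence of crossings, the most of the 7 that can be at the right bank as the canoe arrives there on crossing 13 is 6 — never all 7.
So no plan with fewer than 15 crossings exists, and this one achieves 15:
1. Boatman goes to the right bank with Dara.  [the left bank: Cato, Jules, Mina, Orla, Quin, Rhea | the right bank: Dara]
2. Boatman goes back to the left bank alone.  [the left bank: Cato, Jules, Mina, Orla, Quin, Rhea | the right bank: Dara]
3. Boatman goes to the right bank with Cato.  [the left bank: Jules, Mina, Orla, Quin, Rhea | the right bank: Cato, Dara]
4. Boatman goes back to the left bank alone.  [the left bank: Jules, Mina, Orla, Quin, Rhea | the right bank: Cato, Dara]
5. Boatman goes to the right bank with Orla.  [the left bank: Jules, Mina, Quin, Rhea | the right bank: Cato, Dara, Orla]
6. Boatman goes back to the left bank alone.  [the left bank: Jules, Mina, Quin, Rhea | the right bank: Cato, Dara, Orla]
7. Boatman goes to the right bank with Jules.  [the left bank: Mina, Quin, Rhea | the right bank: Cato, Dara, Jules, Orla]
8. Boatman goes back to the left bank alone.  [the left bank: Mina, Quin, Rhea | the right bank: Cato, Dara, Jules, Orla]
9. Boatman goes to the right bank with Mina.  [the left bank: Quin, Rhea | the right bank: Cato, Dara, Jules, Mina, Orla]
10. Boatman goes back to the left bank with Dara.  [the left bank: Dara, Quin, Rhea | the right bank: Cato, Jules, Mina, Orla]
11. Boatman goes to the right bank with Rhea.  [the left bank: Dara, Quin | the right bank: Cato, Jules, Mina, Orla, Rhea]
12. Boatman goes back to the left bank alone.  [the left bank: Dara, Quin | the right bank: Cato, Jules, Mina, Orla, Rhea]
13. Boatman goes to the right bank with Quin.  [the left bank: Dara | the right bank: Cato, Jules, Mina, Orla, Quin, Rhea]
14. Boatman goes back to the left bank alone.  [the left bank: Dara | the right bank: Cato, Jules, Mina, Orla, Quin, Rhea]
15. Boatman goes to the right bank with Dara.  [the left bank: — | the right bank: Cato, Dara, Jules, Mina, Orla, Quin, Rhea]

15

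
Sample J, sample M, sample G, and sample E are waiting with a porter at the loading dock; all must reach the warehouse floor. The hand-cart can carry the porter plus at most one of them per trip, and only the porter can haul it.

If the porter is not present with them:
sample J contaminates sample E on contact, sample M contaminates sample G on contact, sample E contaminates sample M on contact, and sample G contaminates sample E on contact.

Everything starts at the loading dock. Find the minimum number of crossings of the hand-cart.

impossible

Whatever the first load, the items left behind include a forbidden pair without the porter. No opening move is safe, so no plan exists.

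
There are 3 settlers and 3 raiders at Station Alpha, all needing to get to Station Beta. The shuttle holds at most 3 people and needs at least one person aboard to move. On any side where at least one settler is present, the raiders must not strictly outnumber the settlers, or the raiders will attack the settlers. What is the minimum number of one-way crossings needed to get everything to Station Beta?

5

Counting alone: each trip to Station Beta takes at most 3 across and each return brings at least 1 back, so after t trips out (and t−1 returns) at most 3t − (t−1) of the 6 are across; that first reaches 6 at t = 3, so at least 5 crossings are needed.
The plan below uses exactly 5 crossings, so it is optimal:
1. 2 raiders → Station Beta.  (Station Alpha: 3S 1R; Station Beta: 0S 2R)
2. 1 raider ← Station Alpha.  (Station Alpha: 3S 2R; Station Beta: 0S 1R)
3. 3 settlers → Station Beta.  (Station Alpha: 0S 2R; Station Beta: 3S 1R)
4. 1 raider ← Station Alpha.  (Station Alpha: 0S 3R; Station Beta: 3S 0R)
5. 3 raiders → Station Beta.  (Station Alpha: 0S 0R; Station Beta: 3S 3R)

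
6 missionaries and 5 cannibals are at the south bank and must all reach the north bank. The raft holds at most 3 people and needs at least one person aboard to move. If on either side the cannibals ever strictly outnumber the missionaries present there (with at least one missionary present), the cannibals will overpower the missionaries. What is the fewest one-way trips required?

9

Counting alone: each trip to the north bank takes at most 3 across and each return brings at least 1 back, so after t trips out (and t−1 returns) at most 3t − (t−1) of the 11 are across; that first reaches 11 at t = 5, so at least 9 crossings are needed.
The plan below uses exactly 9 crossings, so it is optimal:
1. 3 cannibals → the north bank.  (the south bank: 6M 2C; the north bank: 0M 3C)
2. 1 cannibal ← the south bank.  (the south bank: 6M 3C; the north bank: 0M 2C)
3. 3 missionaries → the north bank.  (the south bank: 3M 3C; the north bank: 3M 2C)
4. 1 missionary ← the south bank.  (the south bank: 4M 3C; the north bank: 2M 2C)
5. 2 missionaries and 1 cannibal → the north bank.  (the south bank: 2M 2C; the north bank: 4M 3C)
6. 1 missionary ← the south bank.  (the south bank: 3M 2C; the north bank: 3M 3C)
7. 2 missionaries and 1 cannibal → the north bank.  (the south bank: 1M 1C; the north bank: 5M 4C)
8. 1 missionary ← the south bank.  (the south bank: 2M 1C; the north bank: 4M 4C)
9. 2 missionaries and 1 cannibal → the north bank.  (the south bank: 0M 0C; the north bank: 6M 5C)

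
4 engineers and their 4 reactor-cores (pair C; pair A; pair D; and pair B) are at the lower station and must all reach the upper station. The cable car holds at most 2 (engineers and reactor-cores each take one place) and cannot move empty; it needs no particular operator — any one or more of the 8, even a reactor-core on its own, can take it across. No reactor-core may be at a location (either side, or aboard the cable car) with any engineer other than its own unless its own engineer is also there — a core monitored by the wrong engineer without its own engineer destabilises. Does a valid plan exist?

No

Following every safe sequence of crossings from the start, the most of the 8 that can be at the upper station as the cable car arrives there on crossings 1, 3, 5 is 2, 3, 4 respectively; the best ever achieved is 4 of 8.
From crossing 7 on, no configuration arises that was not already reachable earlier: only 44 distinct safe configurations (who is on which side, and where the cable car is) can ever be reached, none of them has everyone across, and every continuation just revisits them. So no valid plan exists.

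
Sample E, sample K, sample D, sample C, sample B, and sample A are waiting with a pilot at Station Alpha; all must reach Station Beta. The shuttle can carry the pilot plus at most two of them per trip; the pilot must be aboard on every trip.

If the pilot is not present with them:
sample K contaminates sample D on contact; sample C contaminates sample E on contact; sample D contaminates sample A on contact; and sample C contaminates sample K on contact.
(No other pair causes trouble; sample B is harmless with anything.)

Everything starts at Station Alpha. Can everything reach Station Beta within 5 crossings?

No

Counting alone: the pilot can take at most 2 across per trip to Station Beta, so moving all 6 needs at least 3 loaded trips out, with a return between consecutive ones — at least 5 crossings.
The safety rule pushes this higher. Following every safe sequence of crossings, the most of the 6 that can be at Station Beta as the shuttle arrives there on crossing 5 is 5 — never all 6.
So the move cannot be finished within 5 crossings. (The shortest complete plan takes 7:)
1. Pilot goes to Station Beta with sample C and sample D.  [Station Alpha: sample A, sample B, sample E, sample K | Station Beta: sample C, sample D]
2. Pilot goes back to Station Alpha alone.  [Station Alpha: sample A, sample B, sample E, sample K | Station Beta: sample C, sample D]
3. Pilot goes to Station Beta with sample E and sample K.  [Station Alpha: sample A, sample B | Station Beta: sample C, sample D, sample E, sample K]
4. Pilot goes back to Station Alpha with sample C and sample D.  [Station Alpha: sample A, sample B, sample C, sample D | Station Beta: sample E, sample K]
5. Pilot goes to Station Beta with sample A and sample B.  [Station Alpha: sample C, sample D | Station Beta: sample A, sample B, sample E, sample K]
6. Pilot goes back to Station Alpha alone.  [Station Alpha: sample C, sample D | Station Beta: sample A, sample B, sample E, sample K]
7. Pilot goes to Station Beta with sample C and sample D.  [Station Alpha: — | Station Beta: sample A, sample B, sample C, sample D, sample E, sample K]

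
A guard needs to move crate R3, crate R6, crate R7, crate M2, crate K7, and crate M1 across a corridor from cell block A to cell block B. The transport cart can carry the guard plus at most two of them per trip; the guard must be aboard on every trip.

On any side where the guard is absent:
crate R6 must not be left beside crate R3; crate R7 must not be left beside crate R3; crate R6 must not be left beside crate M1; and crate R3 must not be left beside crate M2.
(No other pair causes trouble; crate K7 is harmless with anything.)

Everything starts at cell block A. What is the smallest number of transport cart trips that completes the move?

7

Counting alone: the guard can take at most 2 across per trip to cell block B, so moving all 6 needs at least 3 loaded trips out, with a return between consecutive ones — at least 5 crossings.
The safety rule pushes this higher. Following every safe sequence of crossings, the most of the 6 that can be at cell block B as the transport cart arrives there on crossing 5 is 5 — never all 6.
So no plan with fewer than 7 crossings exists, and this one achieves 7:
1. Guard goes to cell block B with crate R3 and crate R6.
2. Guard goes back to cell block A with crate R3.
3. Guard goes to cell block B with crate R3 and crate R7.
4. Guard goes back to cell block A with crate R3.
5. Guard goes to cell block B with crate K7 and crate M2.
6. Guard goes back to cell block A alone.
7. Guard goes to cell block B with crate M1 and crate R3.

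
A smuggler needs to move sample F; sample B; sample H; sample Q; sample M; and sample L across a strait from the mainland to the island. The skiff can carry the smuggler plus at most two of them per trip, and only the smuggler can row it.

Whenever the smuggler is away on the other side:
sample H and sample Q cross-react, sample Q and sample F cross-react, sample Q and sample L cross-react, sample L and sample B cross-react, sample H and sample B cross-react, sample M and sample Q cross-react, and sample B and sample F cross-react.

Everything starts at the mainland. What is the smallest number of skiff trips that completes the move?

Counting alone: the smuggler can take at most 2 across per trip to the island, so moving all 6 needs at least 3 loaded trips out, with a return between consecutive ones — at least 5 crossings.
The safety rule pushes this higher. Following every safe sequence of crossings, the most of the 6 that can be at the island as the skiff arrives there on crossing 5 is 4 — never all 6.
So no plan with fewer than 7 crossings exists, and this one achieves 7:
1. Smuggler goes to the island with sample B and sample Q.  [the mainland: sample F, sample H, sample L, sample M | the island: sample B, sample Q]
2. Smuggler goes back to the mainland alone.  [the mainland: sample F, sample H, sample L, sample M | the island: sample B, sample Q]
3. Smuggler goes to the island with sample F and sample H.  [the mainland: sample L, sample M | the island: sample B, sample F, sample H, sample Q]
4. Smuggler goes back to the mainland with sample B and sample Q.  [the mainland: sample B, sample L, sample M, sample Q | the island: sample F, sample H]
5. Smuggler goes to the island with sample L and sample M.  [the mainland: sample B, sample Q | the island: sample F, sample H, sample L, sample M]
6. Smuggler goes back to the mainland alone.  [the mainland: sample B, sample Q | the island: sample F, sample H, sample L, sample M]
7. Smuggler goes to the island with sample B and sample Q.  [the mainland: — | the island: sample B, sample F, sample H, sample L, sample M, sample Q]

7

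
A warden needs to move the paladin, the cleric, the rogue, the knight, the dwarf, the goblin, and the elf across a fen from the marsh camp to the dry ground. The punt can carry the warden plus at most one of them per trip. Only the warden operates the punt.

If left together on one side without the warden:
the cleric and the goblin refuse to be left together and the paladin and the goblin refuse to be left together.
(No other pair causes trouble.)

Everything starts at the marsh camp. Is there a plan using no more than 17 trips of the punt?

Yes

Yes — this plan uses 15 crossings (≤ 17):
1. Warden goes to the dry ground with the goblin.  [the marsh camp: the cleric, the dwarf, the elf, the knight, the paladin, the rogue | the dry ground: the goblin]
2. Warden goes back to the marsh camp alone.  [the marsh camp: the cleric, the dwarf, the elf, the knight, the paladin, the rogue | the dry ground: the goblin]
3. Warden goes to the dry ground with the paladin.  [the marsh camp: the cleric, the dwarf, the elf, the knight, the rogue | the dry ground: the goblin, the paladin]
4. Warden goes back to the marsh camp with the goblin.  [the marsh camp: the cleric, the dwarf, the elf, the goblin, the knight, the rogue | the dry ground: the paladin]
5. Warden goes to the dry ground with the cleric.  [the marsh camp: the dwarf, the elf, the goblin, the knight, the rogue | the dry ground: the cleric, the paladin]
6. Warden goes back to the marsh camp alone.  [the marsh camp: the dwarf, the elf, the goblin, the knight, the rogue | the dry ground: the cleric, the paladin]
7. Warden goes to the dry ground with the rogue.  [the marsh camp: the dwarf, the elf, the goblin, the knight | the dry ground: the cleric, the paladin, the rogue]
8. Warden goes back to the marsh camp alone.  [the marsh camp: the dwarf, the elf, the goblin, the knight | the dry ground: the cleric, the paladin, the rogue]
9. Warden goes to the dry ground with the knight.  [the marsh camp: the dwarf, the elf, the goblin | the dry ground: the cleric, the knight, the paladin, the rogue]
10. Warden goes back to the marsh camp alone.  [the marsh camp: the dwarf, the elf, the goblin | the dry ground: the cleric, the knight, the paladin, the rogue]
11. Warden goes to the dry ground with the dwarf.  [the marsh camp: the elf, the goblin | the dry ground: the cleric, the dwarf, the knight, the paladin, the rogue]
12. Warden goes back to the marsh camp alone.  [the marsh camp: the elf, the goblin | the dry ground: the cleric, the dwarf, the knight, the paladin, the rogue]
13. Warden goes to the dry ground with the elf.  [the marsh camp: the goblin | the dry ground: the cleric, the dwarf, the elf, the knight, the paladin, the rogue]
14. Warden goes back to the marsh camp alone.  [the marsh camp: the goblin | the dry ground: the cleric, the dwarf, the elf, the knight, the paladin, the rogue]
15. Warden goes to the dry ground with the goblin.  [the marsh camp: — | the dry ground: the cleric, the dwarf, the elf, the goblin, the knight, the paladin, the rogue]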